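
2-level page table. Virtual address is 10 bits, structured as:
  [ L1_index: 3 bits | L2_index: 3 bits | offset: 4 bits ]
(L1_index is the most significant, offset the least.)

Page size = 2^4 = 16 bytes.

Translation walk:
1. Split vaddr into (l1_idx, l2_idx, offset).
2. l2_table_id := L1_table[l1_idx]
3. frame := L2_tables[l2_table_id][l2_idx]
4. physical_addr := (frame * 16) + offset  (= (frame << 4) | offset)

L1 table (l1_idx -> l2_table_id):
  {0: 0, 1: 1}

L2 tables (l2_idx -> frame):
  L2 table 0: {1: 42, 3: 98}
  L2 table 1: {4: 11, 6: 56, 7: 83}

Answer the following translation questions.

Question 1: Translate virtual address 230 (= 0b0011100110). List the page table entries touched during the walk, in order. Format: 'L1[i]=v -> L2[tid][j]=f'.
Answer: L1[1]=1 -> L2[1][6]=56

Derivation:
vaddr = 230 = 0b0011100110
Split: l1_idx=1, l2_idx=6, offset=6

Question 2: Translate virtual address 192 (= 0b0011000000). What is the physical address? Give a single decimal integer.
Answer: 176

Derivation:
vaddr = 192 = 0b0011000000
Split: l1_idx=1, l2_idx=4, offset=0
L1[1] = 1
L2[1][4] = 11
paddr = 11 * 16 + 0 = 176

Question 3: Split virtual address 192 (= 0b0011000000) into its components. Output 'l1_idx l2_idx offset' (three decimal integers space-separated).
vaddr = 192 = 0b0011000000
  top 3 bits -> l1_idx = 1
  next 3 bits -> l2_idx = 4
  bottom 4 bits -> offset = 0

Answer: 1 4 0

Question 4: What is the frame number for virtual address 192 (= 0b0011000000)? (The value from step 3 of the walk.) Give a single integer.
vaddr = 192: l1_idx=1, l2_idx=4
L1[1] = 1; L2[1][4] = 11

Answer: 11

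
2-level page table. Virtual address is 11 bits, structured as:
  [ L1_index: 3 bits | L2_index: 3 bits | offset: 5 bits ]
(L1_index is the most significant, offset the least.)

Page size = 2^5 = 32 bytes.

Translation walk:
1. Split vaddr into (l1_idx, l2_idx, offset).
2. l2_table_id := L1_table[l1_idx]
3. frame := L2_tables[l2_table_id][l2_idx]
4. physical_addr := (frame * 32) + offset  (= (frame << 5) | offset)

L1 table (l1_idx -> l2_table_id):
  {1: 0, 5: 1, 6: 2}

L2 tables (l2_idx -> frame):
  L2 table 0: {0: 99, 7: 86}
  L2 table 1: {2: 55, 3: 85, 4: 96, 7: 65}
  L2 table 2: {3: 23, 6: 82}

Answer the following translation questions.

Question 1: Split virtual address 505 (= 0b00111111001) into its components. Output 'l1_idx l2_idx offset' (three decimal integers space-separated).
Answer: 1 7 25

Derivation:
vaddr = 505 = 0b00111111001
  top 3 bits -> l1_idx = 1
  next 3 bits -> l2_idx = 7
  bottom 5 bits -> offset = 25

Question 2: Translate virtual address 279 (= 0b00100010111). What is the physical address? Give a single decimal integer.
Answer: 3191

Derivation:
vaddr = 279 = 0b00100010111
Split: l1_idx=1, l2_idx=0, offset=23
L1[1] = 0
L2[0][0] = 99
paddr = 99 * 32 + 23 = 3191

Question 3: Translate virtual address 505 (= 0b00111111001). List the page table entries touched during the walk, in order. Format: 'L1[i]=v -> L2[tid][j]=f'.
vaddr = 505 = 0b00111111001
Split: l1_idx=1, l2_idx=7, offset=25

Answer: L1[1]=0 -> L2[0][7]=86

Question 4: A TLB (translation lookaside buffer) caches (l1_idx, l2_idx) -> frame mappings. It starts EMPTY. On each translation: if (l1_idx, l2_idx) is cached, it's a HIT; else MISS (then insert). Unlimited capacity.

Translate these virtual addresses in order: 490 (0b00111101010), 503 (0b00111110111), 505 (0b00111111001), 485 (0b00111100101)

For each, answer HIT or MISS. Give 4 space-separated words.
vaddr=490: (1,7) not in TLB -> MISS, insert
vaddr=503: (1,7) in TLB -> HIT
vaddr=505: (1,7) in TLB -> HIT
vaddr=485: (1,7) in TLB -> HIT

Answer: MISS HIT HIT HIT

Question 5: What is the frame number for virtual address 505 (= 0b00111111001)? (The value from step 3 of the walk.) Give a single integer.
vaddr = 505: l1_idx=1, l2_idx=7
L1[1] = 0; L2[0][7] = 86

Answer: 86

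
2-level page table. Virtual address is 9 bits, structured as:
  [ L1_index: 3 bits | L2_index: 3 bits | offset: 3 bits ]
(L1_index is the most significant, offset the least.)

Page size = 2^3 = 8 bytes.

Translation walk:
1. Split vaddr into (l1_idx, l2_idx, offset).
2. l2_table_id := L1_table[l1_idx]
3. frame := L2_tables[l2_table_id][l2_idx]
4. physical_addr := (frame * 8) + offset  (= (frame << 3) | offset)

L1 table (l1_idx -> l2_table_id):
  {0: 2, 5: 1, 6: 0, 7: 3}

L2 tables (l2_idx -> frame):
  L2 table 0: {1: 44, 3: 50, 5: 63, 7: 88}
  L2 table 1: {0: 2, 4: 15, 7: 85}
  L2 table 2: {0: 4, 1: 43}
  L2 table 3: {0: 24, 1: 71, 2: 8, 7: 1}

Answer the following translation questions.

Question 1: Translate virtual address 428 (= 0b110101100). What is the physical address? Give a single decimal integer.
Answer: 508

Derivation:
vaddr = 428 = 0b110101100
Split: l1_idx=6, l2_idx=5, offset=4
L1[6] = 0
L2[0][5] = 63
paddr = 63 * 8 + 4 = 508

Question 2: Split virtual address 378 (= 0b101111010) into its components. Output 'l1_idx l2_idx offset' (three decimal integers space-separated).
Answer: 5 7 2

Derivation:
vaddr = 378 = 0b101111010
  top 3 bits -> l1_idx = 5
  next 3 bits -> l2_idx = 7
  bottom 3 bits -> offset = 2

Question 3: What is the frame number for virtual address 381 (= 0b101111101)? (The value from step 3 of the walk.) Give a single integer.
vaddr = 381: l1_idx=5, l2_idx=7
L1[5] = 1; L2[1][7] = 85

Answer: 85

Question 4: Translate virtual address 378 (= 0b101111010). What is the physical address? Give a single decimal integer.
Answer: 682

Derivation:
vaddr = 378 = 0b101111010
Split: l1_idx=5, l2_idx=7, offset=2
L1[5] = 1
L2[1][7] = 85
paddr = 85 * 8 + 2 = 682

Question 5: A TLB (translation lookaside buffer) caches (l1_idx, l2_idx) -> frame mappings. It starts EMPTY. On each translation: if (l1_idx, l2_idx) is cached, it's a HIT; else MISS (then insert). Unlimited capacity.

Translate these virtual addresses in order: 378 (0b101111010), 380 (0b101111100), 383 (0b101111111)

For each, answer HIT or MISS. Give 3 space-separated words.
vaddr=378: (5,7) not in TLB -> MISS, insert
vaddr=380: (5,7) in TLB -> HIT
vaddr=383: (5,7) in TLB -> HIT

Answer: MISS HIT HIT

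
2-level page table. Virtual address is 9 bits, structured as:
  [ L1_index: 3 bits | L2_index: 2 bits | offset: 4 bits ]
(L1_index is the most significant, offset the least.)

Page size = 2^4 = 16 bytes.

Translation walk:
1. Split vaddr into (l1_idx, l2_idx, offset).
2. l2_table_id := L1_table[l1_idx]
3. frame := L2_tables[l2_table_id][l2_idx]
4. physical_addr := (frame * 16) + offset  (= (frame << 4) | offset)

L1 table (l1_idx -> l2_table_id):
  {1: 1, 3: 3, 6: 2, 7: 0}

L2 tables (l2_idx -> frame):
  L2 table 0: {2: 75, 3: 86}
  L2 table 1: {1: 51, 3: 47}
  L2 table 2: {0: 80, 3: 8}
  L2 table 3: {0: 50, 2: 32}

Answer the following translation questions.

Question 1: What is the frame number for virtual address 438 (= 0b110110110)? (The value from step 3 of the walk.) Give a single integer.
vaddr = 438: l1_idx=6, l2_idx=3
L1[6] = 2; L2[2][3] = 8

Answer: 8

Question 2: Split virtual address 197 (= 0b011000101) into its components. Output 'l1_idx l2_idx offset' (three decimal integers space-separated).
vaddr = 197 = 0b011000101
  top 3 bits -> l1_idx = 3
  next 2 bits -> l2_idx = 0
  bottom 4 bits -> offset = 5

Answer: 3 0 5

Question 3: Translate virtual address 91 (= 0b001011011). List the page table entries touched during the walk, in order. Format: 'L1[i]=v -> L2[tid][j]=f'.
vaddr = 91 = 0b001011011
Split: l1_idx=1, l2_idx=1, offset=11

Answer: L1[1]=1 -> L2[1][1]=51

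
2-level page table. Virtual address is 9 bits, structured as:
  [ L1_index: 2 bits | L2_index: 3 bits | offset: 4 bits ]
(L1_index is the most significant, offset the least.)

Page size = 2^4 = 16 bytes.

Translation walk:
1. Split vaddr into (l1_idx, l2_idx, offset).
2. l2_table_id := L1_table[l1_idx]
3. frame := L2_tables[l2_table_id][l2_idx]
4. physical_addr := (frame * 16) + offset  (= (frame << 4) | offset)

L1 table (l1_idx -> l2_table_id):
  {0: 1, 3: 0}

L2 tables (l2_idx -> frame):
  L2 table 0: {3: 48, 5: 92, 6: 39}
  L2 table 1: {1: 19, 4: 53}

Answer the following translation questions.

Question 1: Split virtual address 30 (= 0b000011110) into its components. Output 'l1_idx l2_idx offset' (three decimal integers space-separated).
Answer: 0 1 14

Derivation:
vaddr = 30 = 0b000011110
  top 2 bits -> l1_idx = 0
  next 3 bits -> l2_idx = 1
  bottom 4 bits -> offset = 14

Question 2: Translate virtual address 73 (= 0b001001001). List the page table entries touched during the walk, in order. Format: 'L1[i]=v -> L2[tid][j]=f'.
vaddr = 73 = 0b001001001
Split: l1_idx=0, l2_idx=4, offset=9

Answer: L1[0]=1 -> L2[1][4]=53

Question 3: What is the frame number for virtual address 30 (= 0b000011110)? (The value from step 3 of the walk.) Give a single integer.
vaddr = 30: l1_idx=0, l2_idx=1
L1[0] = 1; L2[1][1] = 19

Answer: 19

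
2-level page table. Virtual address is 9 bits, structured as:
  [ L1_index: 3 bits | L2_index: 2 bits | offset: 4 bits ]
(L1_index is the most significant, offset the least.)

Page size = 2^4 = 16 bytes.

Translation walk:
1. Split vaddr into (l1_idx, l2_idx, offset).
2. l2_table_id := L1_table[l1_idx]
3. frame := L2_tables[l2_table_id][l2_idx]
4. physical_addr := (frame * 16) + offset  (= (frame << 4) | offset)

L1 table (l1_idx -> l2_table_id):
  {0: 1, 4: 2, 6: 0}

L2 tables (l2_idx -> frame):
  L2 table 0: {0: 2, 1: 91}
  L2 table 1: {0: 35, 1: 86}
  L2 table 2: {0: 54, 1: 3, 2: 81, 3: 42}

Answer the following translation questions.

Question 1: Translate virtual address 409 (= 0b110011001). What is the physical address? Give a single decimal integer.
vaddr = 409 = 0b110011001
Split: l1_idx=6, l2_idx=1, offset=9
L1[6] = 0
L2[0][1] = 91
paddr = 91 * 16 + 9 = 1465

Answer: 1465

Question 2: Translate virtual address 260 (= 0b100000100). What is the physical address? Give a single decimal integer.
Answer: 868

Derivation:
vaddr = 260 = 0b100000100
Split: l1_idx=4, l2_idx=0, offset=4
L1[4] = 2
L2[2][0] = 54
paddr = 54 * 16 + 4 = 868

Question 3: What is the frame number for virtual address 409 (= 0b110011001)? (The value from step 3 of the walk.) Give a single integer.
vaddr = 409: l1_idx=6, l2_idx=1
L1[6] = 0; L2[0][1] = 91

Answer: 91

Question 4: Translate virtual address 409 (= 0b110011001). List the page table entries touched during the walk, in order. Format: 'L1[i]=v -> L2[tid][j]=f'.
Answer: L1[6]=0 -> L2[0][1]=91

Derivation:
vaddr = 409 = 0b110011001
Split: l1_idx=6, l2_idx=1, offset=9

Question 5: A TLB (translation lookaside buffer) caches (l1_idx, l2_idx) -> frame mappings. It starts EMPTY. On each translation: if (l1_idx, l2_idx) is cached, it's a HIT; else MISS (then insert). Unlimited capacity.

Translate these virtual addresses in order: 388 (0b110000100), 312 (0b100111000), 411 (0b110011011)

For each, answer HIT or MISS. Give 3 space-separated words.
Answer: MISS MISS MISS

Derivation:
vaddr=388: (6,0) not in TLB -> MISS, insert
vaddr=312: (4,3) not in TLB -> MISS, insert
vaddr=411: (6,1) not in TLB -> MISS, insert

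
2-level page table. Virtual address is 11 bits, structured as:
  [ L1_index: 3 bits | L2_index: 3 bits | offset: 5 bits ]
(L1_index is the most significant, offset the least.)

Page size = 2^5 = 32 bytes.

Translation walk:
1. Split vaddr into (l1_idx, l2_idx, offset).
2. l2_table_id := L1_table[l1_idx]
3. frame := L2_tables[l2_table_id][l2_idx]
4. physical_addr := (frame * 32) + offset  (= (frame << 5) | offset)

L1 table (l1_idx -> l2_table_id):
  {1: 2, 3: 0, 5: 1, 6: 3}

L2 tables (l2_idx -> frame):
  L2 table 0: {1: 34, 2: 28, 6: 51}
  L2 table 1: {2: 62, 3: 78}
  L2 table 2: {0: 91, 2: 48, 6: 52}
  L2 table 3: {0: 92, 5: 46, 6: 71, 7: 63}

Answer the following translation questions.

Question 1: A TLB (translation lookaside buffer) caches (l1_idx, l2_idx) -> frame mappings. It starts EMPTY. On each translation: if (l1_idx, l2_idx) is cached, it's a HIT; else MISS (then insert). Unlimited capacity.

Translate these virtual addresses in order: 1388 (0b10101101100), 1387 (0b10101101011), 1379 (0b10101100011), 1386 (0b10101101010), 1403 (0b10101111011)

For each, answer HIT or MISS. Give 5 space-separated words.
Answer: MISS HIT HIT HIT HIT

Derivation:
vaddr=1388: (5,3) not in TLB -> MISS, insert
vaddr=1387: (5,3) in TLB -> HIT
vaddr=1379: (5,3) in TLB -> HIT
vaddr=1386: (5,3) in TLB -> HIT
vaddr=1403: (5,3) in TLB -> HIT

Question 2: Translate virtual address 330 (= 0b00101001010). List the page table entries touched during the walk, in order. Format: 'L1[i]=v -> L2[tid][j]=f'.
Answer: L1[1]=2 -> L2[2][2]=48

Derivation:
vaddr = 330 = 0b00101001010
Split: l1_idx=1, l2_idx=2, offset=10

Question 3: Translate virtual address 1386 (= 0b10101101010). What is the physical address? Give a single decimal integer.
vaddr = 1386 = 0b10101101010
Split: l1_idx=5, l2_idx=3, offset=10
L1[5] = 1
L2[1][3] = 78
paddr = 78 * 32 + 10 = 2506

Answer: 2506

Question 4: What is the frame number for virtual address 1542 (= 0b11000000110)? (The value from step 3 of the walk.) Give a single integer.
Answer: 92

Derivation:
vaddr = 1542: l1_idx=6, l2_idx=0
L1[6] = 3; L2[3][0] = 92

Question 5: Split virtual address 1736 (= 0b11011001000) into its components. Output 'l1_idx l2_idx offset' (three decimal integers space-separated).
Answer: 6 6 8

Derivation:
vaddr = 1736 = 0b11011001000
  top 3 bits -> l1_idx = 6
  next 3 bits -> l2_idx = 6
  bottom 5 bits -> offset = 8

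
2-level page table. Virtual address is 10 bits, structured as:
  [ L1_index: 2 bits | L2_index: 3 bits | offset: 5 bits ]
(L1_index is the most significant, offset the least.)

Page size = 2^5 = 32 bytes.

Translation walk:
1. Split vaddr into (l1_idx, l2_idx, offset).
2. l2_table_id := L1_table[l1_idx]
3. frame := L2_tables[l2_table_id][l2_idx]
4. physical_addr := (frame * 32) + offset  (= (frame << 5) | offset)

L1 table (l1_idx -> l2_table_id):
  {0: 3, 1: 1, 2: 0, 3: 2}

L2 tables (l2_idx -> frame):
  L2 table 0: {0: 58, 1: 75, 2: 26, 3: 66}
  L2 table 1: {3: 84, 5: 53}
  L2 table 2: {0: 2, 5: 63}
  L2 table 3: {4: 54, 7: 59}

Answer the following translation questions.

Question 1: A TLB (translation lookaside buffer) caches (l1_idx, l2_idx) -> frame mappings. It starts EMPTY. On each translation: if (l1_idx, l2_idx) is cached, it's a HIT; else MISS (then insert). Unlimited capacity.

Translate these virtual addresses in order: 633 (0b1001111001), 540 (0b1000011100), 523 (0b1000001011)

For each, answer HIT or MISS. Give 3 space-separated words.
Answer: MISS MISS HIT

Derivation:
vaddr=633: (2,3) not in TLB -> MISS, insert
vaddr=540: (2,0) not in TLB -> MISS, insert
vaddr=523: (2,0) in TLB -> HIT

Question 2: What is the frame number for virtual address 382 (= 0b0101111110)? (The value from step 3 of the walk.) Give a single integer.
vaddr = 382: l1_idx=1, l2_idx=3
L1[1] = 1; L2[1][3] = 84

Answer: 84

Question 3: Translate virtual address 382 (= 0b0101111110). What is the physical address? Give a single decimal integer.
vaddr = 382 = 0b0101111110
Split: l1_idx=1, l2_idx=3, offset=30
L1[1] = 1
L2[1][3] = 84
paddr = 84 * 32 + 30 = 2718

Answer: 2718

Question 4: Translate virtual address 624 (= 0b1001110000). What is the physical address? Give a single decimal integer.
Answer: 2128

Derivation:
vaddr = 624 = 0b1001110000
Split: l1_idx=2, l2_idx=3, offset=16
L1[2] = 0
L2[0][3] = 66
paddr = 66 * 32 + 16 = 2128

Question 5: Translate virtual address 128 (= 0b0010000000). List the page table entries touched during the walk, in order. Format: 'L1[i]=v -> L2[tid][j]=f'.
vaddr = 128 = 0b0010000000
Split: l1_idx=0, l2_idx=4, offset=0

Answer: L1[0]=3 -> L2[3][4]=54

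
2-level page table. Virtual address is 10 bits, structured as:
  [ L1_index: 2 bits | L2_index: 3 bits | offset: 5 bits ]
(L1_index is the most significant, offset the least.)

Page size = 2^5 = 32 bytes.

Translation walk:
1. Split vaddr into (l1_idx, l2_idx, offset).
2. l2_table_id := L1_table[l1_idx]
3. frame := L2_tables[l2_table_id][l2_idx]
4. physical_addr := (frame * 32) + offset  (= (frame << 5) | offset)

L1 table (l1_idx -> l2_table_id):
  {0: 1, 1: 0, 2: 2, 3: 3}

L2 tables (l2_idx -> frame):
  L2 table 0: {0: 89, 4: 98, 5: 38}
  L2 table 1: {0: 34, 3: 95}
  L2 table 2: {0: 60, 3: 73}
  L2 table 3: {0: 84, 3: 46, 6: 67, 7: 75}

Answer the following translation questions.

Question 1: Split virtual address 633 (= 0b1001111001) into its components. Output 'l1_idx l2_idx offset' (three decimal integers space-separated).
Answer: 2 3 25

Derivation:
vaddr = 633 = 0b1001111001
  top 2 bits -> l1_idx = 2
  next 3 bits -> l2_idx = 3
  bottom 5 bits -> offset = 25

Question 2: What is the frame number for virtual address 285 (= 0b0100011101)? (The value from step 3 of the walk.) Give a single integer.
vaddr = 285: l1_idx=1, l2_idx=0
L1[1] = 0; L2[0][0] = 89

Answer: 89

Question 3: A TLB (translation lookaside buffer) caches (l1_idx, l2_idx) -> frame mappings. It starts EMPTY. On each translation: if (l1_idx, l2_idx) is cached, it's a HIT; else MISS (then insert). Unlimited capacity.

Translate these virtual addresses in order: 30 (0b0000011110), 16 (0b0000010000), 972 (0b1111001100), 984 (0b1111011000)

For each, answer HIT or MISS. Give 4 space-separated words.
vaddr=30: (0,0) not in TLB -> MISS, insert
vaddr=16: (0,0) in TLB -> HIT
vaddr=972: (3,6) not in TLB -> MISS, insert
vaddr=984: (3,6) in TLB -> HIT

Answer: MISS HIT MISS HIT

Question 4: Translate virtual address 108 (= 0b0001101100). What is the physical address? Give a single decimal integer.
Answer: 3052

Derivation:
vaddr = 108 = 0b0001101100
Split: l1_idx=0, l2_idx=3, offset=12
L1[0] = 1
L2[1][3] = 95
paddr = 95 * 32 + 12 = 3052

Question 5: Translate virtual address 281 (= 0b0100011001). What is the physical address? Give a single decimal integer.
vaddr = 281 = 0b0100011001
Split: l1_idx=1, l2_idx=0, offset=25
L1[1] = 0
L2[0][0] = 89
paddr = 89 * 32 + 25 = 2873

Answer: 2873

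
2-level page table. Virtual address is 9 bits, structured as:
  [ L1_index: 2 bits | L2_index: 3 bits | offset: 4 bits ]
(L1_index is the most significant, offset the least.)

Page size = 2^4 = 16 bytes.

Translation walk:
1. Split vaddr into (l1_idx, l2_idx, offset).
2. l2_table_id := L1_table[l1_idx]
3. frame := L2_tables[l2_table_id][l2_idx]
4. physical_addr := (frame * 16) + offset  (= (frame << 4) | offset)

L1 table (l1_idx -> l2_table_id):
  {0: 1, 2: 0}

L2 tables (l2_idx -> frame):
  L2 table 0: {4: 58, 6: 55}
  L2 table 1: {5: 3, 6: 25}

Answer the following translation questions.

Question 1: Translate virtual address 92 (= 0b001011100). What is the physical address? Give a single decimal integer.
vaddr = 92 = 0b001011100
Split: l1_idx=0, l2_idx=5, offset=12
L1[0] = 1
L2[1][5] = 3
paddr = 3 * 16 + 12 = 60

Answer: 60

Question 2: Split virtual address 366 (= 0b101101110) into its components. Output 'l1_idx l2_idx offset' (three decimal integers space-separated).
Answer: 2 6 14

Derivation:
vaddr = 366 = 0b101101110
  top 2 bits -> l1_idx = 2
  next 3 bits -> l2_idx = 6
  bottom 4 bits -> offset = 14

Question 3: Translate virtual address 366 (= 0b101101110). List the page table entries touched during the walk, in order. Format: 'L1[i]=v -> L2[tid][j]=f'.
Answer: L1[2]=0 -> L2[0][6]=55

Derivation:
vaddr = 366 = 0b101101110
Split: l1_idx=2, l2_idx=6, offset=14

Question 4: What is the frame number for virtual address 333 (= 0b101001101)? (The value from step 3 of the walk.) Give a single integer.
Answer: 58

Derivation:
vaddr = 333: l1_idx=2, l2_idx=4
L1[2] = 0; L2[0][4] = 58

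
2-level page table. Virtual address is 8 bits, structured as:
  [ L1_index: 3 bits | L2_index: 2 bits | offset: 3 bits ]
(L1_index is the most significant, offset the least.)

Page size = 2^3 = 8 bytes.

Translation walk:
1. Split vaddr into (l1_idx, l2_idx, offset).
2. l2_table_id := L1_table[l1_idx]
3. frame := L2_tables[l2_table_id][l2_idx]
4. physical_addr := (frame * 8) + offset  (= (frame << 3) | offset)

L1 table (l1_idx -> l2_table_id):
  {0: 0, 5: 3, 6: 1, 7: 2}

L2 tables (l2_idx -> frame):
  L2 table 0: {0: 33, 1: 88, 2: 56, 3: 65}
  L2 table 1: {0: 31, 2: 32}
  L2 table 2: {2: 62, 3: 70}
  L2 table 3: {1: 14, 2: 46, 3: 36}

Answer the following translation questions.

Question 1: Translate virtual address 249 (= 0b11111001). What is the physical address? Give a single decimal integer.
vaddr = 249 = 0b11111001
Split: l1_idx=7, l2_idx=3, offset=1
L1[7] = 2
L2[2][3] = 70
paddr = 70 * 8 + 1 = 561

Answer: 561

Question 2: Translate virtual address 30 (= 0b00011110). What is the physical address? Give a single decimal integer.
Answer: 526

Derivation:
vaddr = 30 = 0b00011110
Split: l1_idx=0, l2_idx=3, offset=6
L1[0] = 0
L2[0][3] = 65
paddr = 65 * 8 + 6 = 526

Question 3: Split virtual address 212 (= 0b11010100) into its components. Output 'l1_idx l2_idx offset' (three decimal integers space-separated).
vaddr = 212 = 0b11010100
  top 3 bits -> l1_idx = 6
  next 2 bits -> l2_idx = 2
  bottom 3 bits -> offset = 4

Answer: 6 2 4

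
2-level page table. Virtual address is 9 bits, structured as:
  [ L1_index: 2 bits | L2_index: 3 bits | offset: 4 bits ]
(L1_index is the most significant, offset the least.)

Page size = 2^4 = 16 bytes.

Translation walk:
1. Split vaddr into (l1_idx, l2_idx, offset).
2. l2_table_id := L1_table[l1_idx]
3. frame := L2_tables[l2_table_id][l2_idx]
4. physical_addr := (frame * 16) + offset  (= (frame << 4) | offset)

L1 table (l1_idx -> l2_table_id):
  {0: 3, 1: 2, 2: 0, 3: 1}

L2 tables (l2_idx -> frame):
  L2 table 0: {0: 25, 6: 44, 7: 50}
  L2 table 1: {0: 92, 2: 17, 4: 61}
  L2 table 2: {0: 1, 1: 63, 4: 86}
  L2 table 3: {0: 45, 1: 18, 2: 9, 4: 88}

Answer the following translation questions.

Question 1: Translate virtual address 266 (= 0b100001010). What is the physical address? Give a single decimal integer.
Answer: 410

Derivation:
vaddr = 266 = 0b100001010
Split: l1_idx=2, l2_idx=0, offset=10
L1[2] = 0
L2[0][0] = 25
paddr = 25 * 16 + 10 = 410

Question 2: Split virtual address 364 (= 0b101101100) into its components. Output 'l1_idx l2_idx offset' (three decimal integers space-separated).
Answer: 2 6 12

Derivation:
vaddr = 364 = 0b101101100
  top 2 bits -> l1_idx = 2
  next 3 bits -> l2_idx = 6
  bottom 4 bits -> offset = 12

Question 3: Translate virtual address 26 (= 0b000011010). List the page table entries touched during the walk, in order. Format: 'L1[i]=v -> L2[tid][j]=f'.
vaddr = 26 = 0b000011010
Split: l1_idx=0, l2_idx=1, offset=10

Answer: L1[0]=3 -> L2[3][1]=18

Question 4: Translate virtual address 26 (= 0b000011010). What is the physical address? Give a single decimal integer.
vaddr = 26 = 0b000011010
Split: l1_idx=0, l2_idx=1, offset=10
L1[0] = 3
L2[3][1] = 18
paddr = 18 * 16 + 10 = 298

Answer: 298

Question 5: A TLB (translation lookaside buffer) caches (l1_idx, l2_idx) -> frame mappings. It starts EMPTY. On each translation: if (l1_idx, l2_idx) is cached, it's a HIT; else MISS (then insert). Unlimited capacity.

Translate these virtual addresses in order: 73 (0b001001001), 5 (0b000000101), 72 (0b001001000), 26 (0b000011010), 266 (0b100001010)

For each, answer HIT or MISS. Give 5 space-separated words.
vaddr=73: (0,4) not in TLB -> MISS, insert
vaddr=5: (0,0) not in TLB -> MISS, insert
vaddr=72: (0,4) in TLB -> HIT
vaddr=26: (0,1) not in TLB -> MISS, insert
vaddr=266: (2,0) not in TLB -> MISS, insert

Answer: MISS MISS HIT MISS MISS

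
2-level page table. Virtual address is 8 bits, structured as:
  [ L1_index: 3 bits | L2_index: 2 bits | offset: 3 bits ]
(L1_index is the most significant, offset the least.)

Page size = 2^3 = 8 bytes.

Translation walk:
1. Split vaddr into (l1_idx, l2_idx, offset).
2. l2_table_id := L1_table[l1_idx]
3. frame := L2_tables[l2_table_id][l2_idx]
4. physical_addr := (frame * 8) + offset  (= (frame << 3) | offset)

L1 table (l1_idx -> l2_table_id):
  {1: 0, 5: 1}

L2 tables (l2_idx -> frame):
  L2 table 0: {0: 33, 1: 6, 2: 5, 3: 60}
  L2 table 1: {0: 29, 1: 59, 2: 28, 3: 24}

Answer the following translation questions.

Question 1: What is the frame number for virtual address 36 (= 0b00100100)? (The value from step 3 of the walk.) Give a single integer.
vaddr = 36: l1_idx=1, l2_idx=0
L1[1] = 0; L2[0][0] = 33

Answer: 33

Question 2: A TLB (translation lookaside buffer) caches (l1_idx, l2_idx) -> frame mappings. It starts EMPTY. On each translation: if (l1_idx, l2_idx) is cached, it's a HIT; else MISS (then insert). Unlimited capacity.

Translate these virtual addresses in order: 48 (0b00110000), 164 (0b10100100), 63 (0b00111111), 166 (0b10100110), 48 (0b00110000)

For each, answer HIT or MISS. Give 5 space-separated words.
Answer: MISS MISS MISS HIT HIT

Derivation:
vaddr=48: (1,2) not in TLB -> MISS, insert
vaddr=164: (5,0) not in TLB -> MISS, insert
vaddr=63: (1,3) not in TLB -> MISS, insert
vaddr=166: (5,0) in TLB -> HIT
vaddr=48: (1,2) in TLB -> HIT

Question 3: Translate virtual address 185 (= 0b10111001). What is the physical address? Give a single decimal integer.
Answer: 193

Derivation:
vaddr = 185 = 0b10111001
Split: l1_idx=5, l2_idx=3, offset=1
L1[5] = 1
L2[1][3] = 24
paddr = 24 * 8 + 1 = 193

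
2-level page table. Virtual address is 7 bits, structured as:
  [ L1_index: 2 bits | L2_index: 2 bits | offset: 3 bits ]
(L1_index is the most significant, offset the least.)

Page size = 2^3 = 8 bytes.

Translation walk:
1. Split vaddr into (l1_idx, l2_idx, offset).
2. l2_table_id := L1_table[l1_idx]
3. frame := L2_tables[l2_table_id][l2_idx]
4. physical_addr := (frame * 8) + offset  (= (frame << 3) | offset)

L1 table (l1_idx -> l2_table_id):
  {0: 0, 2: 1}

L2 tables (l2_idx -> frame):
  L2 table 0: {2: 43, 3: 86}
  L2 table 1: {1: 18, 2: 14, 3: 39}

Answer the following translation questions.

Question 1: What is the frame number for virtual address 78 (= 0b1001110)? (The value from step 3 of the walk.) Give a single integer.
Answer: 18

Derivation:
vaddr = 78: l1_idx=2, l2_idx=1
L1[2] = 1; L2[1][1] = 18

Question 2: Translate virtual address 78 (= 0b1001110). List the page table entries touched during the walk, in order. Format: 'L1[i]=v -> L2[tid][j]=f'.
Answer: L1[2]=1 -> L2[1][1]=18

Derivation:
vaddr = 78 = 0b1001110
Split: l1_idx=2, l2_idx=1, offset=6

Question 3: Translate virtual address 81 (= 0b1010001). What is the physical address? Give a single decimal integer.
Answer: 113

Derivation:
vaddr = 81 = 0b1010001
Split: l1_idx=2, l2_idx=2, offset=1
L1[2] = 1
L2[1][2] = 14
paddr = 14 * 8 + 1 = 113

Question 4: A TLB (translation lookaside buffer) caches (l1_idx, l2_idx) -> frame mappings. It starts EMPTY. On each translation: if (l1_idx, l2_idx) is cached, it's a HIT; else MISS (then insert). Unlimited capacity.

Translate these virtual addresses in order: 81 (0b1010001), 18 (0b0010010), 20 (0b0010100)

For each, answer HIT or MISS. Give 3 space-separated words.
vaddr=81: (2,2) not in TLB -> MISS, insert
vaddr=18: (0,2) not in TLB -> MISS, insert
vaddr=20: (0,2) in TLB -> HIT

Answer: MISS MISS HIT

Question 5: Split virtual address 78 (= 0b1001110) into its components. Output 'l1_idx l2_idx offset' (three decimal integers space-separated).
vaddr = 78 = 0b1001110
  top 2 bits -> l1_idx = 2
  next 2 bits -> l2_idx = 1
  bottom 3 bits -> offset = 6

Answer: 2 1 6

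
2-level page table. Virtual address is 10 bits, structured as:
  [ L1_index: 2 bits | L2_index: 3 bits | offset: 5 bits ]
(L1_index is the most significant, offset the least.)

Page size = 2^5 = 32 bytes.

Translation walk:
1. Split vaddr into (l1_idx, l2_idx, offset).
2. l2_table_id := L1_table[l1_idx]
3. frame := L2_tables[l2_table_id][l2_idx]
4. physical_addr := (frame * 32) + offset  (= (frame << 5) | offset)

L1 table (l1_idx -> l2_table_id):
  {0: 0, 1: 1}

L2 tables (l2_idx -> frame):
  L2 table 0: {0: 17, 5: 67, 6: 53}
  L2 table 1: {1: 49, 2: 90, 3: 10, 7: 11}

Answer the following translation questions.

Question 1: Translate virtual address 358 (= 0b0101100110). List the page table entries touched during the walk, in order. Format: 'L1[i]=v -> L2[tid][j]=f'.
vaddr = 358 = 0b0101100110
Split: l1_idx=1, l2_idx=3, offset=6

Answer: L1[1]=1 -> L2[1][3]=10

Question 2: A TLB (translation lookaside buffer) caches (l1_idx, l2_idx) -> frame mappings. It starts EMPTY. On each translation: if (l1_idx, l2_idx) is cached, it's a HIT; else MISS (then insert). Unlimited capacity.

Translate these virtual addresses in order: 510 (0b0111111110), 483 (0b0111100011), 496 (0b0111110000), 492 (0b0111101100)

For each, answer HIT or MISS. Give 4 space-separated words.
vaddr=510: (1,7) not in TLB -> MISS, insert
vaddr=483: (1,7) in TLB -> HIT
vaddr=496: (1,7) in TLB -> HIT
vaddr=492: (1,7) in TLB -> HIT

Answer: MISS HIT HIT HIT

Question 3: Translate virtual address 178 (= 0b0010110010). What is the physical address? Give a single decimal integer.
Answer: 2162

Derivation:
vaddr = 178 = 0b0010110010
Split: l1_idx=0, l2_idx=5, offset=18
L1[0] = 0
L2[0][5] = 67
paddr = 67 * 32 + 18 = 2162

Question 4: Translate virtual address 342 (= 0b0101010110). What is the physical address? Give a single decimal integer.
Answer: 2902

Derivation:
vaddr = 342 = 0b0101010110
Split: l1_idx=1, l2_idx=2, offset=22
L1[1] = 1
L2[1][2] = 90
paddr = 90 * 32 + 22 = 2902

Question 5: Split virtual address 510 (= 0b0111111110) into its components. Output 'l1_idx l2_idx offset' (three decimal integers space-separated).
Answer: 1 7 30

Derivation:
vaddr = 510 = 0b0111111110
  top 2 bits -> l1_idx = 1
  next 3 bits -> l2_idx = 7
  bottom 5 bits -> offset = 30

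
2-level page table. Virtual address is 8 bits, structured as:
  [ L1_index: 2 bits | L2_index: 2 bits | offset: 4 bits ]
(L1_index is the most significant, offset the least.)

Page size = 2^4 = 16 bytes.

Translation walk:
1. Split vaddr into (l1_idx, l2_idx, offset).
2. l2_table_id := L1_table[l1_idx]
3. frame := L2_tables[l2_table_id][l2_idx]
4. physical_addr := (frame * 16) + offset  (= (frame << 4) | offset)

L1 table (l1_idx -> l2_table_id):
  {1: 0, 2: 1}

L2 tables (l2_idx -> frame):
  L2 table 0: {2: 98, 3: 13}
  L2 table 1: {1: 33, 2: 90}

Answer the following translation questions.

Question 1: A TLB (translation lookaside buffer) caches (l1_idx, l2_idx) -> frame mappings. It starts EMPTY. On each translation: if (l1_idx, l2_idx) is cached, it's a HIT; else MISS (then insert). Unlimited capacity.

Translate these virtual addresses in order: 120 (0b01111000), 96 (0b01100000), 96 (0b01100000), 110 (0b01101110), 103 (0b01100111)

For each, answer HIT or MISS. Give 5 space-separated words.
Answer: MISS MISS HIT HIT HIT

Derivation:
vaddr=120: (1,3) not in TLB -> MISS, insert
vaddr=96: (1,2) not in TLB -> MISS, insert
vaddr=96: (1,2) in TLB -> HIT
vaddr=110: (1,2) in TLB -> HIT
vaddr=103: (1,2) in TLB -> HIT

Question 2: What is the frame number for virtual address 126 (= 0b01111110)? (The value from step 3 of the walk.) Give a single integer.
vaddr = 126: l1_idx=1, l2_idx=3
L1[1] = 0; L2[0][3] = 13

Answer: 13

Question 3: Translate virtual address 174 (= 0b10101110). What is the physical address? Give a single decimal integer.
vaddr = 174 = 0b10101110
Split: l1_idx=2, l2_idx=2, offset=14
L1[2] = 1
L2[1][2] = 90
paddr = 90 * 16 + 14 = 1454

Answer: 1454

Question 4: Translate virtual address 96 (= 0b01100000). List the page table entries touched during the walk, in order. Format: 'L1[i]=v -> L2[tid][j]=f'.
Answer: L1[1]=0 -> L2[0][2]=98

Derivation:
vaddr = 96 = 0b01100000
Split: l1_idx=1, l2_idx=2, offset=0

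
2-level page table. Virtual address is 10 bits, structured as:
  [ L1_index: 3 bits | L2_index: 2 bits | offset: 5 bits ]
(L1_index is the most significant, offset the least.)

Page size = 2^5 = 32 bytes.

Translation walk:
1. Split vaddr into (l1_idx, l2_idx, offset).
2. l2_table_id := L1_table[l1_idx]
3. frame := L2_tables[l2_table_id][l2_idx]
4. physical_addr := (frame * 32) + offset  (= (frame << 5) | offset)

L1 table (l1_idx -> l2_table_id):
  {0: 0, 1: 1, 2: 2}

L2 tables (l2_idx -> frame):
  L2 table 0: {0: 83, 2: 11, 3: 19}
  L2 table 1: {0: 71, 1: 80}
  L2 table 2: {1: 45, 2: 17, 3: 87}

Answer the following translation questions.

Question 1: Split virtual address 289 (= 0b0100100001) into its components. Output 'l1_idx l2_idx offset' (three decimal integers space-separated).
Answer: 2 1 1

Derivation:
vaddr = 289 = 0b0100100001
  top 3 bits -> l1_idx = 2
  next 2 bits -> l2_idx = 1
  bottom 5 bits -> offset = 1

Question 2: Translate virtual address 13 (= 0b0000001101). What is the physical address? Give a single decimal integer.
vaddr = 13 = 0b0000001101
Split: l1_idx=0, l2_idx=0, offset=13
L1[0] = 0
L2[0][0] = 83
paddr = 83 * 32 + 13 = 2669

Answer: 2669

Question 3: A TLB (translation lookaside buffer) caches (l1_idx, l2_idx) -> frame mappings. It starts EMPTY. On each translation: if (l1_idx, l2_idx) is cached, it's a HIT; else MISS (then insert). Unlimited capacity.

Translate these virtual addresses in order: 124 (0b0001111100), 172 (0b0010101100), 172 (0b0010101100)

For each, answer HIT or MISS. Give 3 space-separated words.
vaddr=124: (0,3) not in TLB -> MISS, insert
vaddr=172: (1,1) not in TLB -> MISS, insert
vaddr=172: (1,1) in TLB -> HIT

Answer: MISS MISS HIT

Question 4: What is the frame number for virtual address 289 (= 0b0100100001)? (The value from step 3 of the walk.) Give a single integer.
Answer: 45

Derivation:
vaddr = 289: l1_idx=2, l2_idx=1
L1[2] = 2; L2[2][1] = 45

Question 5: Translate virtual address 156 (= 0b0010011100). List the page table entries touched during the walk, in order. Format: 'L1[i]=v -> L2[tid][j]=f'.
vaddr = 156 = 0b0010011100
Split: l1_idx=1, l2_idx=0, offset=28

Answer: L1[1]=1 -> L2[1][0]=71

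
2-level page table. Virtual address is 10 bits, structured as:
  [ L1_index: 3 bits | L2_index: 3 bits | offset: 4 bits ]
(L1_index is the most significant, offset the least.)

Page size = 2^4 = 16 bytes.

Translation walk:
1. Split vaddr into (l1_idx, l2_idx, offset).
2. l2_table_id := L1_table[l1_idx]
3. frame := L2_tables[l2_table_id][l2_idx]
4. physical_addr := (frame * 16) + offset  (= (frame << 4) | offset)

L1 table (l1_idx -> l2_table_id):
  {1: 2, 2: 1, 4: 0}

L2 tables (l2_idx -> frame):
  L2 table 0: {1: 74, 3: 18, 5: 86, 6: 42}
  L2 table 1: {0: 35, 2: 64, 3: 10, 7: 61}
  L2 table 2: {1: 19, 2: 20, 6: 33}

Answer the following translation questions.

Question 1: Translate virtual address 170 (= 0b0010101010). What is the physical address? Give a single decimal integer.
Answer: 330

Derivation:
vaddr = 170 = 0b0010101010
Split: l1_idx=1, l2_idx=2, offset=10
L1[1] = 2
L2[2][2] = 20
paddr = 20 * 16 + 10 = 330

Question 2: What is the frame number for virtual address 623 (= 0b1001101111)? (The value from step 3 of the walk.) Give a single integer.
Answer: 42

Derivation:
vaddr = 623: l1_idx=4, l2_idx=6
L1[4] = 0; L2[0][6] = 42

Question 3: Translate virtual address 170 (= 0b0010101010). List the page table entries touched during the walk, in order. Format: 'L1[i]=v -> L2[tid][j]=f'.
vaddr = 170 = 0b0010101010
Split: l1_idx=1, l2_idx=2, offset=10

Answer: L1[1]=2 -> L2[2][2]=20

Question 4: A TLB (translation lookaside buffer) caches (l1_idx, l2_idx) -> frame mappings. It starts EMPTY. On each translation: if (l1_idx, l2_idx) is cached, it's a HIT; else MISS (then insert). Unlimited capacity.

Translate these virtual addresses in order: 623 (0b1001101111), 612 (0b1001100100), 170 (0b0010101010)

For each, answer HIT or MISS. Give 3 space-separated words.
vaddr=623: (4,6) not in TLB -> MISS, insert
vaddr=612: (4,6) in TLB -> HIT
vaddr=170: (1,2) not in TLB -> MISS, insert

Answer: MISS HIT MISS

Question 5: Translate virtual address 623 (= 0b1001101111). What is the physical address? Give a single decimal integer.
Answer: 687

Derivation:
vaddr = 623 = 0b1001101111
Split: l1_idx=4, l2_idx=6, offset=15
L1[4] = 0
L2[0][6] = 42
paddr = 42 * 16 + 15 = 687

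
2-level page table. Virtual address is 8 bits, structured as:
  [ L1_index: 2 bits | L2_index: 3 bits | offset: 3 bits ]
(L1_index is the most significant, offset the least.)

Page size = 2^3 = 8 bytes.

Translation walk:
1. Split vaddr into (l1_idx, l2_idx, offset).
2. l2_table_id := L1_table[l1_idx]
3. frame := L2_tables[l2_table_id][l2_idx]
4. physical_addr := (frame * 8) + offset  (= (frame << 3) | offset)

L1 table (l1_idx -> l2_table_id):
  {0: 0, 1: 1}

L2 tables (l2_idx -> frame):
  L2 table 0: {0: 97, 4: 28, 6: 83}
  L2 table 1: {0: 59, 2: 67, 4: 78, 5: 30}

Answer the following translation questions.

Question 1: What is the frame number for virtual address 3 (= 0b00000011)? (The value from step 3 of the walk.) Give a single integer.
Answer: 97

Derivation:
vaddr = 3: l1_idx=0, l2_idx=0
L1[0] = 0; L2[0][0] = 97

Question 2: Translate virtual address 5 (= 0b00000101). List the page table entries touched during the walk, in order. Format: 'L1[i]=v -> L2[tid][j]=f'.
vaddr = 5 = 0b00000101
Split: l1_idx=0, l2_idx=0, offset=5

Answer: L1[0]=0 -> L2[0][0]=97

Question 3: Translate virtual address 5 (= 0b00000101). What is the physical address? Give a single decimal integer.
vaddr = 5 = 0b00000101
Split: l1_idx=0, l2_idx=0, offset=5
L1[0] = 0
L2[0][0] = 97
paddr = 97 * 8 + 5 = 781

Answer: 781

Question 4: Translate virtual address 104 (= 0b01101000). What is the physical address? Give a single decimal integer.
vaddr = 104 = 0b01101000
Split: l1_idx=1, l2_idx=5, offset=0
L1[1] = 1
L2[1][5] = 30
paddr = 30 * 8 + 0 = 240

Answer: 240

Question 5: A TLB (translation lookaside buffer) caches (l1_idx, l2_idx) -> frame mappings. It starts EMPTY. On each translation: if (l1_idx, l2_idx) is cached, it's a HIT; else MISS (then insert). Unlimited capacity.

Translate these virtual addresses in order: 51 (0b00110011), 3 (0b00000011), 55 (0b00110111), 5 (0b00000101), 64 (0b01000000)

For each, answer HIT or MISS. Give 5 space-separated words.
vaddr=51: (0,6) not in TLB -> MISS, insert
vaddr=3: (0,0) not in TLB -> MISS, insert
vaddr=55: (0,6) in TLB -> HIT
vaddr=5: (0,0) in TLB -> HIT
vaddr=64: (1,0) not in TLB -> MISS, insert

Answer: MISS MISS HIT HIT MISS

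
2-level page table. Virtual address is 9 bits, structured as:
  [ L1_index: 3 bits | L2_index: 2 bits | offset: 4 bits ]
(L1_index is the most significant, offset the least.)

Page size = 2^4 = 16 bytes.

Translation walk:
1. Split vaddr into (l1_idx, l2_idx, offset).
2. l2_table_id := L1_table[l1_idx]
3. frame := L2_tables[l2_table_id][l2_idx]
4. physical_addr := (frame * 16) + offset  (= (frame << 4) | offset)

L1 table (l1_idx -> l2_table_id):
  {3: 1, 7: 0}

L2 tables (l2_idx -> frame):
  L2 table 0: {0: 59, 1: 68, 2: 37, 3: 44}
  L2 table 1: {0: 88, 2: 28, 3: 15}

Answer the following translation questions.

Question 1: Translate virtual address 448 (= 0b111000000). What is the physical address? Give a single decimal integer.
vaddr = 448 = 0b111000000
Split: l1_idx=7, l2_idx=0, offset=0
L1[7] = 0
L2[0][0] = 59
paddr = 59 * 16 + 0 = 944

Answer: 944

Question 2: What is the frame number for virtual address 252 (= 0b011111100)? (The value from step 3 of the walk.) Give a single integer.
Answer: 15

Derivation:
vaddr = 252: l1_idx=3, l2_idx=3
L1[3] = 1; L2[1][3] = 15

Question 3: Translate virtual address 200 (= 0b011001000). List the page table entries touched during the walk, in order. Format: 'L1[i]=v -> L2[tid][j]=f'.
Answer: L1[3]=1 -> L2[1][0]=88

Derivation:
vaddr = 200 = 0b011001000
Split: l1_idx=3, l2_idx=0, offset=8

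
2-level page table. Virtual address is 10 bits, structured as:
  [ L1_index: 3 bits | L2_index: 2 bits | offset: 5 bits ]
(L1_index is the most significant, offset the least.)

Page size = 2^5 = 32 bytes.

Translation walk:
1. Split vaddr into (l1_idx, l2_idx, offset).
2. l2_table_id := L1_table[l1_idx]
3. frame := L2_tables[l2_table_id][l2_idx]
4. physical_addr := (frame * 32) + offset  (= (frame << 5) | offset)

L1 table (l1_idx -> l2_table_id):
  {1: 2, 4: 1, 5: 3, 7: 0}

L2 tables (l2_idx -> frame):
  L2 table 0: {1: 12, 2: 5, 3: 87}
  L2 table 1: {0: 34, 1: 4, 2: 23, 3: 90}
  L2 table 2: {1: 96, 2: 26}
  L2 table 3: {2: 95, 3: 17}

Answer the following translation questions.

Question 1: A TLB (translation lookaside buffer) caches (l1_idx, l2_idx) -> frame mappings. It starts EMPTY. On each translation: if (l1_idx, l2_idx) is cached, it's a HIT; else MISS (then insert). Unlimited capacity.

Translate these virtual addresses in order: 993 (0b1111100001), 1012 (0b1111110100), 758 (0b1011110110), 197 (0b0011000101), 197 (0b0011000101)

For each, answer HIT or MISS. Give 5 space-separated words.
vaddr=993: (7,3) not in TLB -> MISS, insert
vaddr=1012: (7,3) in TLB -> HIT
vaddr=758: (5,3) not in TLB -> MISS, insert
vaddr=197: (1,2) not in TLB -> MISS, insert
vaddr=197: (1,2) in TLB -> HIT

Answer: MISS HIT MISS MISS HIT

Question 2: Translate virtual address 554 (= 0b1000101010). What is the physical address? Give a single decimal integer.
Answer: 138

Derivation:
vaddr = 554 = 0b1000101010
Split: l1_idx=4, l2_idx=1, offset=10
L1[4] = 1
L2[1][1] = 4
paddr = 4 * 32 + 10 = 138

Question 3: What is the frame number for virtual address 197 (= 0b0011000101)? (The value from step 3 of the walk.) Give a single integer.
vaddr = 197: l1_idx=1, l2_idx=2
L1[1] = 2; L2[2][2] = 26

Answer: 26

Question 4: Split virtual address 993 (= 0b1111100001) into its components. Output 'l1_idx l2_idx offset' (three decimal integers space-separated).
Answer: 7 3 1

Derivation:
vaddr = 993 = 0b1111100001
  top 3 bits -> l1_idx = 7
  next 2 bits -> l2_idx = 3
  bottom 5 bits -> offset = 1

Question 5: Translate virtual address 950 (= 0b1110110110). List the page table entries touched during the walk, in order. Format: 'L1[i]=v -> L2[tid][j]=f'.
Answer: L1[7]=0 -> L2[0][1]=12

Derivation:
vaddr = 950 = 0b1110110110
Split: l1_idx=7, l2_idx=1, offset=22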